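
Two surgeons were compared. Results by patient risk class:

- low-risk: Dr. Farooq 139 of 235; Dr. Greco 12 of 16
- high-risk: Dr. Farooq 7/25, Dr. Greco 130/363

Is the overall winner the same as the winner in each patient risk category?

No

Low-risk: Dr. Farooq 139/235 = 59.1%, Dr. Greco 12/16 = 75.0% → Dr. Greco
High-risk: Dr. Farooq 7/25 = 28.0%, Dr. Greco 130/363 = 35.8% → Dr. Greco
Overall: Dr. Farooq 146/260 = 56.2%, Dr. Greco 142/379 = 37.5% → Dr. Farooq
Dr. Greco wins each patient risk group but Dr. Farooq wins overall — the comparison reverses. Dr. Greco's operations skew toward high-risk, which has a lower base rate.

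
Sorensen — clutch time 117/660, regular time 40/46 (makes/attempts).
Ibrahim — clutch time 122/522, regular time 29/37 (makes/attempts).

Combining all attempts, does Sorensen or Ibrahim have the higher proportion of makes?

Ibrahim

Clutch time: Sorensen 117/660 = 17.7%, Ibrahim 122/522 = 23.4% → Ibrahim
Regular time: Sorensen 40/46 = 87.0%, Ibrahim 29/37 = 78.4% → Sorensen
Overall: Sorensen 157/706 = 22.2%, Ibrahim 151/559 = 27.0% → Ibrahim
(Neither sweeps every game group, but Ibrahim has the higher pooled rate.)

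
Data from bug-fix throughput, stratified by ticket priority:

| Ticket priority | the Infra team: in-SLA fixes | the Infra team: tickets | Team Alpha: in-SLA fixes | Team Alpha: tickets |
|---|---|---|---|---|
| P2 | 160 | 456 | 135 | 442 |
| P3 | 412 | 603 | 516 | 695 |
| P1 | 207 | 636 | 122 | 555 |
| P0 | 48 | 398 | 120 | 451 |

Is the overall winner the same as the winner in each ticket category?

P2: the Infra team 160/456 = 35.1%, Team Alpha 135/442 = 30.5% → the Infra team
P3: the Infra team 412/603 = 68.3%, Team Alpha 516/695 = 74.2% → Team Alpha
P1: the Infra team 207/636 = 32.5%, Team Alpha 122/555 = 22.0% → the Infra team
P0: the Infra team 48/398 = 12.1%, Team Alpha 120/451 = 26.6% → Team Alpha
Overall: the Infra team 827/2093 = 39.5%, Team Alpha 893/2143 = 41.7% → Team Alpha
Neither sweeps: the Infra team wins 2 of 4 groups, Team Alpha wins 2. Team Alpha wins overall but not every group — no Simpson reversal.

No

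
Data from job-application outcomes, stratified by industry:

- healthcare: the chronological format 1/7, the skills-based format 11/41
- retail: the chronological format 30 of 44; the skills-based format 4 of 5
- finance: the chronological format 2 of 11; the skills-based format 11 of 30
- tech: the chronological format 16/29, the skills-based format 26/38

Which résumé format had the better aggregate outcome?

Healthcare: the chronological format 1/7 = 14.3%, the skills-based format 11/41 = 26.8% → the skills-based format
Retail: the chronological format 30/44 = 68.2%, the skills-based format 4/5 = 80.0% → the skills-based format
Finance: the chronological format 2/11 = 18.2%, the skills-based format 11/30 = 36.7% → the skills-based format
Tech: the chronological format 16/29 = 55.2%, the skills-based format 26/38 = 68.4% → the skills-based format
Overall: the chronological format 49/91 = 53.8%, the skills-based format 52/114 = 45.6% → the chronological format
(The skills-based format wins every industry group but the chronological format wins overall — the skills-based format's applications skew toward the low-rate healthcare group.)

the chronological format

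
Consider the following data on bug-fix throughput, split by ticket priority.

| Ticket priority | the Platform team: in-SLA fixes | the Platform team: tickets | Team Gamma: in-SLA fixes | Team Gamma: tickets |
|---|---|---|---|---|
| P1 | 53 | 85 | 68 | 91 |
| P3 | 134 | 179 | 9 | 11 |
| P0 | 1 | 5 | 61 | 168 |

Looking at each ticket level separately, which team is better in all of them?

Team Gamma

P1: the Platform team 53/85 = 62.4%, Team Gamma 68/91 = 74.7% → Team Gamma
P3: the Platform team 134/179 = 74.9%, Team Gamma 9/11 = 81.8% → Team Gamma
P0: the Platform team 1/5 = 20.0%, Team Gamma 61/168 = 36.3% → Team Gamma
Team Gamma has the higher rate in all 3 groups.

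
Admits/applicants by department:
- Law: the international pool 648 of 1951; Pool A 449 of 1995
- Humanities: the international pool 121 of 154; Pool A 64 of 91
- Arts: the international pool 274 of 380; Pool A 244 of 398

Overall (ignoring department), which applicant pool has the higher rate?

the international pool

Law: the international pool 648/1951 = 33.2%, Pool A 449/1995 = 22.5% → the international pool
Humanities: the international pool 121/154 = 78.6%, Pool A 64/91 = 70.3% → the international pool
Arts: the international pool 274/380 = 72.1%, Pool A 244/398 = 61.3% → the international pool
Overall: the international pool 1043/2485 = 42.0%, Pool A 757/2484 = 30.5% → the international pool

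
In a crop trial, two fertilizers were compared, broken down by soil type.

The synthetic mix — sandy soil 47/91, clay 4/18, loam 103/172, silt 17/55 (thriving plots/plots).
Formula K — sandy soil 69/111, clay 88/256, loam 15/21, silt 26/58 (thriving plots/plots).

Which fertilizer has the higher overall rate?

the synthetic mix

Sandy soil: the synthetic mix 47/91 = 51.6%, Formula K 69/111 = 62.2% → Formula K
Clay: the synthetic mix 4/18 = 22.2%, Formula K 88/256 = 34.4% → Formula K
Loam: the synthetic mix 103/172 = 59.9%, Formula K 15/21 = 71.4% → Formula K
Silt: the synthetic mix 17/55 = 30.9%, Formula K 26/58 = 44.8% → Formula K
Overall: the synthetic mix 171/336 = 50.9%, Formula K 198/446 = 44.4% → the synthetic mix
(Formula K wins every soil group but the synthetic mix wins overall — Formula K's plots skew toward the low-rate clay group.)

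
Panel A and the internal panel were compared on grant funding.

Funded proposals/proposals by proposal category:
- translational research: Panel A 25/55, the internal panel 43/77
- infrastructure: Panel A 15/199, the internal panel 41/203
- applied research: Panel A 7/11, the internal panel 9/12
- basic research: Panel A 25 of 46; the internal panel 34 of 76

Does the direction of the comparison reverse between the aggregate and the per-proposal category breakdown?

No

Translational research: Panel A 25/55 = 45.5%, the internal panel 43/77 = 55.8% → the internal panel
Infrastructure: Panel A 15/199 = 7.5%, the internal panel 41/203 = 20.2% → the internal panel
Applied research: Panel A 7/11 = 63.6%, the internal panel 9/12 = 75.0% → the internal panel
Basic research: Panel A 25/46 = 54.3%, the internal panel 34/76 = 44.7% → Panel A
Overall: Panel A 72/311 = 23.2%, the internal panel 127/368 = 34.5% → the internal panel
Neither sweeps: Panel A wins 1 of 4 groups, the internal panel wins 3. The internal panel wins overall but not every group — no Simpson reversal.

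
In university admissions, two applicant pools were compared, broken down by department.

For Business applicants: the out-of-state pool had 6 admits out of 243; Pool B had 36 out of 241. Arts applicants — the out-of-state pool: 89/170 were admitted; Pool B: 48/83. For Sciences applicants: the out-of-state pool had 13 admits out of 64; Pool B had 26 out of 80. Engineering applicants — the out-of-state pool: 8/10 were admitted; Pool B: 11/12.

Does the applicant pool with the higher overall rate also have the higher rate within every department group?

Yes

Business: the out-of-state pool 6/243 = 2.5%, Pool B 36/241 = 14.9% → Pool B
Arts: the out-of-state pool 89/170 = 52.4%, Pool B 48/83 = 57.8% → Pool B
Sciences: the out-of-state pool 13/64 = 20.3%, Pool B 26/80 = 32.5% → Pool B
Engineering: the out-of-state pool 8/10 = 80.0%, Pool B 11/12 = 91.7% → Pool B
Overall: the out-of-state pool 116/487 = 23.8%, Pool B 121/416 = 29.1% → Pool B
Pool B wins overall and in every department group — no reversal.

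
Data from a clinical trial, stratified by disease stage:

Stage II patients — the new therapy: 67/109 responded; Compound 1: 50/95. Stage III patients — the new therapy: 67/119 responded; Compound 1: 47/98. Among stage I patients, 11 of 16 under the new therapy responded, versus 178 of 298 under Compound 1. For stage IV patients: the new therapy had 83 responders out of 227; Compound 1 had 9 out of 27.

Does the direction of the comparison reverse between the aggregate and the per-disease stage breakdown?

Yes

Stage II: the new therapy 67/109 = 61.5%, Compound 1 50/95 = 52.6% → the new therapy
Stage III: the new therapy 67/119 = 56.3%, Compound 1 47/98 = 48.0% → the new therapy
Stage I: the new therapy 11/16 = 68.8%, Compound 1 178/298 = 59.7% → the new therapy
Stage IV: the new therapy 83/227 = 36.6%, Compound 1 9/27 = 33.3% → the new therapy
Overall: the new therapy 228/471 = 48.4%, Compound 1 284/518 = 54.8% → Compound 1
The new therapy wins each disease group but Compound 1 wins overall — the comparison reverses. The new therapy's patients skew toward stage IV, which has a lower base rate.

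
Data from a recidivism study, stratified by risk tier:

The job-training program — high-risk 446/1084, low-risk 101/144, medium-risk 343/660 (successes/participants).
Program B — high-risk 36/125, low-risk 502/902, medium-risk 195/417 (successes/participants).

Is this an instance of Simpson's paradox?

Yes

High-risk: the job-training program 446/1084 = 41.1%, Program B 36/125 = 28.8% → the job-training program
Low-risk: the job-training program 101/144 = 70.1%, Program B 502/902 = 55.7% → the job-training program
Medium-risk: the job-training program 343/660 = 52.0%, Program B 195/417 = 46.8% → the job-training program
Overall: the job-training program 890/1888 = 47.1%, Program B 733/1444 = 50.8% → Program B
The job-training program wins each risk group but Program B wins overall — the comparison reverses. The job-training program's participants skew toward high-risk, which has a lower base rate.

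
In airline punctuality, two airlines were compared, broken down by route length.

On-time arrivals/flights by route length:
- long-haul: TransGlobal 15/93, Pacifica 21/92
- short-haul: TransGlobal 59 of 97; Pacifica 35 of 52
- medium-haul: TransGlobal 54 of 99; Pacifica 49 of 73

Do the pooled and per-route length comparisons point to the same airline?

Long-haul: TransGlobal 15/93 = 16.1%, Pacifica 21/92 = 22.8% → Pacifica
Short-haul: TransGlobal 59/97 = 60.8%, Pacifica 35/52 = 67.3% → Pacifica
Medium-haul: TransGlobal 54/99 = 54.5%, Pacifica 49/73 = 67.1% → Pacifica
Overall: TransGlobal 128/289 = 44.3%, Pacifica 105/217 = 48.4% → Pacifica
Pacifica wins overall and in every route group — no reversal.

Yes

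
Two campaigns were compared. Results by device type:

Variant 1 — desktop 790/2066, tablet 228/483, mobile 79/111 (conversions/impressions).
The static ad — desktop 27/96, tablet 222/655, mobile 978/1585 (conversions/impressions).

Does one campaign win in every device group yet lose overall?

Desktop: Variant 1 790/2066 = 38.2%, the static ad 27/96 = 28.1% → Variant 1
Tablet: Variant 1 228/483 = 47.2%, the static ad 222/655 = 33.9% → Variant 1
Mobile: Variant 1 79/111 = 71.2%, the static ad 978/1585 = 61.7% → Variant 1
Overall: Variant 1 1097/2660 = 41.2%, the static ad 1227/2336 = 52.5% → the static ad
Variant 1 wins each device group but the static ad wins overall — the comparison reverses. Variant 1's impressions skew toward desktop, which has a lower base rate.

Yes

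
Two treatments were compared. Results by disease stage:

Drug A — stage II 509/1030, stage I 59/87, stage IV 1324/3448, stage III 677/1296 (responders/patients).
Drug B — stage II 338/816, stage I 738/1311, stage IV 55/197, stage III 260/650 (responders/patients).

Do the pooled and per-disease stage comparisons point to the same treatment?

No

Stage II: Drug A 509/1030 = 49.4%, Drug B 338/816 = 41.4% → Drug A
Stage I: Drug A 59/87 = 67.8%, Drug B 738/1311 = 56.3% → Drug A
Stage IV: Drug A 1324/3448 = 38.4%, Drug B 55/197 = 27.9% → Drug A
Stage III: Drug A 677/1296 = 52.2%, Drug B 260/650 = 40.0% → Drug A
Overall: Drug A 2569/5861 = 43.8%, Drug B 1391/2974 = 46.8% → Drug B
Drug A wins each disease group but Drug B wins overall — the comparison reverses. Drug A's patients skew toward stage IV, which has a lower base rate.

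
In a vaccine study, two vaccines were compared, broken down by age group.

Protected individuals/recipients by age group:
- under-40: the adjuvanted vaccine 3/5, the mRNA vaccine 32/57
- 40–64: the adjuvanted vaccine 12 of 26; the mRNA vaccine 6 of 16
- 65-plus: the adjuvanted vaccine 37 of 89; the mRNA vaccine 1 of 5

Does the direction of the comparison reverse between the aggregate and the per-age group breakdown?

Yes

Under-40: the adjuvanted vaccine 3/5 = 60.0%, the mRNA vaccine 32/57 = 56.1% → the adjuvanted vaccine
40–64: the adjuvanted vaccine 12/26 = 46.2%, the mRNA vaccine 6/16 = 37.5% → the adjuvanted vaccine
65-plus: the adjuvanted vaccine 37/89 = 41.6%, the mRNA vaccine 1/5 = 20.0% → the adjuvanted vaccine
Overall: the adjuvanted vaccine 52/120 = 43.3%, the mRNA vaccine 39/78 = 50.0% → the mRNA vaccine
The adjuvanted vaccine wins each age group but the mRNA vaccine wins overall — the comparison reverses. The adjuvanted vaccine's recipients skew toward 65-plus, which has a lower base rate.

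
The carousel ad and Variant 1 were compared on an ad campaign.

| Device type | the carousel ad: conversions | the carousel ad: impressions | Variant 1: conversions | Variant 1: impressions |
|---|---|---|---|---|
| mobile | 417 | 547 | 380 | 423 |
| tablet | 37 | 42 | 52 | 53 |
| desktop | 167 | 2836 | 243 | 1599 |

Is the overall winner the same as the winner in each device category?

Yes

Mobile: the carousel ad 417/547 = 76.2%, Variant 1 380/423 = 89.8% → Variant 1
Tablet: the carousel ad 37/42 = 88.1%, Variant 1 52/53 = 98.1% → Variant 1
Desktop: the carousel ad 167/2836 = 5.9%, Variant 1 243/1599 = 15.2% → Variant 1
Overall: the carousel ad 621/3425 = 18.1%, Variant 1 675/2075 = 32.5% → Variant 1
Variant 1 wins overall and in every device group — no reversal.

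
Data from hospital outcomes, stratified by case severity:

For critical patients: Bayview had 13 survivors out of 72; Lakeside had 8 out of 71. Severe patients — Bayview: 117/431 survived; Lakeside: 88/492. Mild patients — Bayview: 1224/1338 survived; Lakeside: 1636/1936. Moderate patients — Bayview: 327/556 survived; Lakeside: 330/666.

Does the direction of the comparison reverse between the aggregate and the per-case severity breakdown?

No

Critical: Bayview 13/72 = 18.1%, Lakeside 8/71 = 11.3% → Bayview
Severe: Bayview 117/431 = 27.1%, Lakeside 88/492 = 17.9% → Bayview
Mild: Bayview 1224/1338 = 91.5%, Lakeside 1636/1936 = 84.5% → Bayview
Moderate: Bayview 327/556 = 58.8%, Lakeside 330/666 = 49.5% → Bayview
Overall: Bayview 1681/2397 = 70.1%, Lakeside 2062/3165 = 65.2% → Bayview
Bayview wins overall and in every case group — no reversal.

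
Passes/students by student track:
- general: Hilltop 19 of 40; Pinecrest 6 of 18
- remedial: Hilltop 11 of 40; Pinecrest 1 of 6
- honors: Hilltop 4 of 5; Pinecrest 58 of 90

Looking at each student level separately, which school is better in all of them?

Hilltop

General: Hilltop 19/40 = 47.5%, Pinecrest 6/18 = 33.3% → Hilltop
Remedial: Hilltop 11/40 = 27.5%, Pinecrest 1/6 = 16.7% → Hilltop
Honors: Hilltop 4/5 = 80.0%, Pinecrest 58/90 = 64.4% → Hilltop
Hilltop has the higher rate in all 3 groups.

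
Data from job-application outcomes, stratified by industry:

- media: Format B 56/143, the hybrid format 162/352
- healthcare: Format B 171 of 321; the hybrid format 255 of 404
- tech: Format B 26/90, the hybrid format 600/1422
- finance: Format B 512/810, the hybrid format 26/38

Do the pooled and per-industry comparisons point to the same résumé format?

Media: Format B 56/143 = 39.2%, the hybrid format 162/352 = 46.0% → the hybrid format
Healthcare: Format B 171/321 = 53.3%, the hybrid format 255/404 = 63.1% → the hybrid format
Tech: Format B 26/90 = 28.9%, the hybrid format 600/1422 = 42.2% → the hybrid format
Finance: Format B 512/810 = 63.2%, the hybrid format 26/38 = 68.4% → the hybrid format
Overall: Format B 765/1364 = 56.1%, the hybrid format 1043/2216 = 47.1% → Format B
The hybrid format wins each industry group but Format B wins overall — the comparison reverses. The hybrid format's applications skew toward tech, which has a lower base rate.

No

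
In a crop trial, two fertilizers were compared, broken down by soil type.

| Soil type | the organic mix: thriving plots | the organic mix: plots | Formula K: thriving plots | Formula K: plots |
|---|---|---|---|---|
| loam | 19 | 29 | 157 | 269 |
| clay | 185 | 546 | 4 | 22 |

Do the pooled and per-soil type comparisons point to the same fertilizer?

Loam: the organic mix 19/29 = 65.5%, Formula K 157/269 = 58.4% → the organic mix
Clay: the organic mix 185/546 = 33.9%, Formula K 4/22 = 18.2% → the organic mix
Overall: the organic mix 204/575 = 35.5%, Formula K 161/291 = 55.3% → Formula K
The organic mix wins each soil group but Formula K wins overall — the comparison reverses. The organic mix's plots skew toward clay, which has a lower base rate.

No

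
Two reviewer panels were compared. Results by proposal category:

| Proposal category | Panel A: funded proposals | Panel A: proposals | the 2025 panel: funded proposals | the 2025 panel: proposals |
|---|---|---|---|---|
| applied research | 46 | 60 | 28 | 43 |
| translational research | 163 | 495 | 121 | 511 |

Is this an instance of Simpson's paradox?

Applied research: Panel A 46/60 = 76.7%, the 2025 panel 28/43 = 65.1% → Panel A
Translational research: Panel A 163/495 = 32.9%, the 2025 panel 121/511 = 23.7% → Panel A
Overall: Panel A 209/555 = 37.7%, the 2025 panel 149/554 = 26.9% → Panel A
Panel A wins overall and in every proposal group — no reversal.

No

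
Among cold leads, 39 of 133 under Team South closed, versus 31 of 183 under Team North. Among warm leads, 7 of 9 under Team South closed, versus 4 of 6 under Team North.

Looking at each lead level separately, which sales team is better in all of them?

Team South

Cold: Team South 39/133 = 29.3%, Team North 31/183 = 16.9% → Team South
Warm: Team South 7/9 = 77.8%, Team North 4/6 = 66.7% → Team South
Team South has the higher rate in both groups.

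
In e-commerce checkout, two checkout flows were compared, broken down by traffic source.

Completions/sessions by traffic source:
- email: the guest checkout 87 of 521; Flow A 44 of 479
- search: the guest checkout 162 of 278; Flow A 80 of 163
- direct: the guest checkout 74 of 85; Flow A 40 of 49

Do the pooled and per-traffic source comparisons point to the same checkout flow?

Email: the guest checkout 87/521 = 16.7%, Flow A 44/479 = 9.2% → the guest checkout
Search: the guest checkout 162/278 = 58.3%, Flow A 80/163 = 49.1% → the guest checkout
Direct: the guest checkout 74/85 = 87.1%, Flow A 40/49 = 81.6% → the guest checkout
Overall: the guest checkout 323/884 = 36.5%, Flow A 164/691 = 23.7% → the guest checkout
The guest checkout wins overall and in every traffic group — no reversal.

Yes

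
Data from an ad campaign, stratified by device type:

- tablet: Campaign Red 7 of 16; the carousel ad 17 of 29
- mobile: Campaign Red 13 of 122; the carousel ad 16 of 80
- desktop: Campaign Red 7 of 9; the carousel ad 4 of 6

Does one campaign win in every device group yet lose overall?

No

Tablet: Campaign Red 7/16 = 43.8%, the carousel ad 17/29 = 58.6% → the carousel ad
Mobile: Campaign Red 13/122 = 10.7%, the carousel ad 16/80 = 20.0% → the carousel ad
Desktop: Campaign Red 7/9 = 77.8%, the carousel ad 4/6 = 66.7% → Campaign Red
Overall: Campaign Red 27/147 = 18.4%, the carousel ad 37/115 = 32.2% → the carousel ad
Neither sweeps: Campaign Red wins 1 of 3 groups, the carousel ad wins 2. The carousel ad wins overall but not every group — no Simpson reversal.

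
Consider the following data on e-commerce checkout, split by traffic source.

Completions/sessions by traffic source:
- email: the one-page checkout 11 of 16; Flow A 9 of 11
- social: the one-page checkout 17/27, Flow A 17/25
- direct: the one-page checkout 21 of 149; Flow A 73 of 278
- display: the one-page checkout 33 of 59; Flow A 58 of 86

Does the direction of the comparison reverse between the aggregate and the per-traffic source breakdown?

Email: the one-page checkout 11/16 = 68.8%, Flow A 9/11 = 81.8% → Flow A
Social: the one-page checkout 17/27 = 63.0%, Flow A 17/25 = 68.0% → Flow A
Direct: the one-page checkout 21/149 = 14.1%, Flow A 73/278 = 26.3% → Flow A
Display: the one-page checkout 33/59 = 55.9%, Flow A 58/86 = 67.4% → Flow A
Overall: the one-page checkout 82/251 = 32.7%, Flow A 157/400 = 39.2% → Flow A
Flow A wins overall and in every traffic group — no reversal.

No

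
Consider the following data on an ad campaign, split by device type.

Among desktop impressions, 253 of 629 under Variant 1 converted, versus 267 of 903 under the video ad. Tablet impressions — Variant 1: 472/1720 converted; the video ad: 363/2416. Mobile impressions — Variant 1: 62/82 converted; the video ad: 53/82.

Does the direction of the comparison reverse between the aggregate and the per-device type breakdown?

No

Desktop: Variant 1 253/629 = 40.2%, the video ad 267/903 = 29.6% → Variant 1
Tablet: Variant 1 472/1720 = 27.4%, the video ad 363/2416 = 15.0% → Variant 1
Mobile: Variant 1 62/82 = 75.6%, the video ad 53/82 = 64.6% → Variant 1
Overall: Variant 1 787/2431 = 32.4%, the video ad 683/3401 = 20.1% → Variant 1
Variant 1 wins overall and in every device group — no reversal.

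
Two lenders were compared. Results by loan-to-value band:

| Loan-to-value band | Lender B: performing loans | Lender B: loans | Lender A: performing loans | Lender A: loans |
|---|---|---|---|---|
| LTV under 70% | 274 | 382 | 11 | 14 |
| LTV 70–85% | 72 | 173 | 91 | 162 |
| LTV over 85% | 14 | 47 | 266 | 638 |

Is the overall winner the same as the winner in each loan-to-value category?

LTV under 70%: Lender B 274/382 = 71.7%, Lender A 11/14 = 78.6% → Lender A
LTV 70–85%: Lender B 72/173 = 41.6%, Lender A 91/162 = 56.2% → Lender A
LTV over 85%: Lender B 14/47 = 29.8%, Lender A 266/638 = 41.7% → Lender A
Overall: Lender B 360/602 = 59.8%, Lender A 368/814 = 45.2% → Lender B
Lender A wins each loan-to-value group but Lender B wins overall — the comparison reverses. Lender A's loans skew toward LTV over 85%, which has a lower base rate.

No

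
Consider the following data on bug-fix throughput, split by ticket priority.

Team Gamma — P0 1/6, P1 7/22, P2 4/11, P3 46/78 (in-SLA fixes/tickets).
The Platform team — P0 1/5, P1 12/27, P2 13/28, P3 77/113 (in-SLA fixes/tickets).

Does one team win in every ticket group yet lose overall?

No

P0: Team Gamma 1/6 = 16.7%, the Platform team 1/5 = 20.0% → the Platform team
P1: Team Gamma 7/22 = 31.8%, the Platform team 12/27 = 44.4% → the Platform team
P2: Team Gamma 4/11 = 36.4%, the Platform team 13/28 = 46.4% → the Platform team
P3: Team Gamma 46/78 = 59.0%, the Platform team 77/113 = 68.1% → the Platform team
Overall: Team Gamma 58/117 = 49.6%, the Platform team 103/173 = 59.5% → the Platform team
The Platform team wins overall and in every ticket group — no reversal.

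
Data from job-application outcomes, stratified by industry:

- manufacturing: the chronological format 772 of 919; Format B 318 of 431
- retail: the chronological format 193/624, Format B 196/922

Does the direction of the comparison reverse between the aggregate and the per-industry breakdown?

No

Manufacturing: the chronological format 772/919 = 84.0%, Format B 318/431 = 73.8% → the chronological format
Retail: the chronological format 193/624 = 30.9%, Format B 196/922 = 21.3% → the chronological format
Overall: the chronological format 965/1543 = 62.5%, Format B 514/1353 = 38.0% → the chronological format
The chronological format wins overall and in every industry group — no reversal.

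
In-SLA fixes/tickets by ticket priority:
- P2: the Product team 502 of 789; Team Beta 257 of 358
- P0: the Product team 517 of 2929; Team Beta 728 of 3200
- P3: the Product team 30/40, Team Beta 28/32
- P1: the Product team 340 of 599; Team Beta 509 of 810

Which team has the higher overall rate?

Team Beta

P2: the Product team 502/789 = 63.6%, Team Beta 257/358 = 71.8% → Team Beta
P0: the Product team 517/2929 = 17.7%, Team Beta 728/3200 = 22.8% → Team Beta
P3: the Product team 30/40 = 75.0%, Team Beta 28/32 = 87.5% → Team Beta
P1: the Product team 340/599 = 56.8%, Team Beta 509/810 = 62.8% → Team Beta
Overall: the Product team 1389/4357 = 31.9%, Team Beta 1522/4400 = 34.6% → Team Beta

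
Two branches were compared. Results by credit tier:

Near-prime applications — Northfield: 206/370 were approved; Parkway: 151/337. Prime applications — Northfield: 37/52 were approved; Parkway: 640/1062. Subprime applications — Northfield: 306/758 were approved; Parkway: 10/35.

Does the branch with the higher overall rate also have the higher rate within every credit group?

No

Near-prime: Northfield 206/370 = 55.7%, Parkway 151/337 = 44.8% → Northfield
Prime: Northfield 37/52 = 71.2%, Parkway 640/1062 = 60.3% → Northfield
Subprime: Northfield 306/758 = 40.4%, Parkway 10/35 = 28.6% → Northfield
Overall: Northfield 549/1180 = 46.5%, Parkway 801/1434 = 55.9% → Parkway
Northfield wins each credit group but Parkway wins overall — the comparison reverses. Northfield's applications skew toward subprime, which has a lower base rate.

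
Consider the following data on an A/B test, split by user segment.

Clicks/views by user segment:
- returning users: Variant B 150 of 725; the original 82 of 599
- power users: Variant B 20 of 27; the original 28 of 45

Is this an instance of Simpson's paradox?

Returning users: Variant B 150/725 = 20.7%, the original 82/599 = 13.7% → Variant B
Power users: Variant B 20/27 = 74.1%, the original 28/45 = 62.2% → Variant B
Overall: Variant B 170/752 = 22.6%, the original 110/644 = 17.1% → Variant B
Variant B wins overall and in every user group — no reversal.

No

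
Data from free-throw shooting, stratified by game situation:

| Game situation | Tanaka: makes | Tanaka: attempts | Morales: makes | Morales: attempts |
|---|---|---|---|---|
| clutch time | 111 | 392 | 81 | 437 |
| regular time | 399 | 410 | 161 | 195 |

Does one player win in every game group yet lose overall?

Clutch time: Tanaka 111/392 = 28.3%, Morales 81/437 = 18.5% → Tanaka
Regular time: Tanaka 399/410 = 97.3%, Morales 161/195 = 82.6% → Tanaka
Overall: Tanaka 510/802 = 63.6%, Morales 242/632 = 38.3% → Tanaka
Tanaka wins overall and in every game group — no reversal.

No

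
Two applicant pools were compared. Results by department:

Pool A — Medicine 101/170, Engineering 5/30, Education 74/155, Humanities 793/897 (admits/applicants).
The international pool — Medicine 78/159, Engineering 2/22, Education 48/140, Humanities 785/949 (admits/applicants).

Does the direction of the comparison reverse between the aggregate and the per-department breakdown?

No

Medicine: Pool A 101/170 = 59.4%, the international pool 78/159 = 49.1% → Pool A
Engineering: Pool A 5/30 = 16.7%, the international pool 2/22 = 9.1% → Pool A
Education: Pool A 74/155 = 47.7%, the international pool 48/140 = 34.3% → Pool A
Humanities: Pool A 793/897 = 88.4%, the international pool 785/949 = 82.7% → Pool A
Overall: Pool A 973/1252 = 77.7%, the international pool 913/1270 = 71.9% → Pool A
Pool A wins overall and in every department group — no reversal.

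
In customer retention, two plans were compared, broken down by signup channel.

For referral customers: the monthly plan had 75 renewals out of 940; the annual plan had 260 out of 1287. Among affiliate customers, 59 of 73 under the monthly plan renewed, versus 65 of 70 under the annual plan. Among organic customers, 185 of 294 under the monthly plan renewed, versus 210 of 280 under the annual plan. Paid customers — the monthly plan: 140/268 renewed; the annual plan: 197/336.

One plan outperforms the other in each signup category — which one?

the annual plan

Referral: the monthly plan 75/940 = 8.0%, the annual plan 260/1287 = 20.2% → the annual plan
Affiliate: the monthly plan 59/73 = 80.8%, the annual plan 65/70 = 92.9% → the annual plan
Organic: the monthly plan 185/294 = 62.9%, the annual plan 210/280 = 75.0% → the annual plan
Paid: the monthly plan 140/268 = 52.2%, the annual plan 197/336 = 58.6% → the annual plan
The annual plan has the higher rate in all 4 groups.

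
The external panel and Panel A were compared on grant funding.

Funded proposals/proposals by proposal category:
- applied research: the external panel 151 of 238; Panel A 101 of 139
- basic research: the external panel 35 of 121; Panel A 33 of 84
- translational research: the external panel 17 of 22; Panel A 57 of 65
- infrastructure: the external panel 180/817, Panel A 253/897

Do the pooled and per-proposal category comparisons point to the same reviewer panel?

Yes

Applied research: the external panel 151/238 = 63.4%, Panel A 101/139 = 72.7% → Panel A
Basic research: the external panel 35/121 = 28.9%, Panel A 33/84 = 39.3% → Panel A
Translational research: the external panel 17/22 = 77.3%, Panel A 57/65 = 87.7% → Panel A
Infrastructure: the external panel 180/817 = 22.0%, Panel A 253/897 = 28.2% → Panel A
Overall: the external panel 383/1198 = 32.0%, Panel A 444/1185 = 37.5% → Panel A
Panel A wins overall and in every proposal group — no reversal.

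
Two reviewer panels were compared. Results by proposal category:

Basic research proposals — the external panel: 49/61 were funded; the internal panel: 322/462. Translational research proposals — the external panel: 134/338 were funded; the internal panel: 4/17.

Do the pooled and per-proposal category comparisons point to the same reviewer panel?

No

Basic research: the external panel 49/61 = 80.3%, the internal panel 322/462 = 69.7% → the external panel
Translational research: the external panel 134/338 = 39.6%, the internal panel 4/17 = 23.5% → the external panel
Overall: the external panel 183/399 = 45.9%, the internal panel 326/479 = 68.1% → the internal panel
The external panel wins each proposal group but the internal panel wins overall — the comparison reverses. The external panel's proposals skew toward translational research, which has a lower base rate.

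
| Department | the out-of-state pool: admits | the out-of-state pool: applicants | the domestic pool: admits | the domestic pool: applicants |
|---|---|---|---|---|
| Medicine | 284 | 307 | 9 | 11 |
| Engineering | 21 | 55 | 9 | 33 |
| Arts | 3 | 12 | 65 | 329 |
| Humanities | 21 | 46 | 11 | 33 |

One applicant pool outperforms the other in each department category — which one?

Medicine: the out-of-state pool 284/307 = 92.5%, the domestic pool 9/11 = 81.8% → the out-of-state pool
Engineering: the out-of-state pool 21/55 = 38.2%, the domestic pool 9/33 = 27.3% → the out-of-state pool
Arts: the out-of-state pool 3/12 = 25.0%, the domestic pool 65/329 = 19.8% → the out-of-state pool
Humanities: the out-of-state pool 21/46 = 45.7%, the domestic pool 11/33 = 33.3% → the out-of-state pool
The out-of-state pool has the higher rate in all 4 groups.

the out-of-state pool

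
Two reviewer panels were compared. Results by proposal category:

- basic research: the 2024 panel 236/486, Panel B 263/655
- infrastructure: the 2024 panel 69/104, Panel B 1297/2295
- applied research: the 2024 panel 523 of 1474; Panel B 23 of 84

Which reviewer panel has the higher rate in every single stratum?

the 2024 panel

Basic research: the 2024 panel 236/486 = 48.6%, Panel B 263/655 = 40.2% → the 2024 panel
Infrastructure: the 2024 panel 69/104 = 66.3%, Panel B 1297/2295 = 56.5% → the 2024 panel
Applied research: the 2024 panel 523/1474 = 35.5%, Panel B 23/84 = 27.4% → the 2024 panel
The 2024 panel has the higher rate in all 3 groups.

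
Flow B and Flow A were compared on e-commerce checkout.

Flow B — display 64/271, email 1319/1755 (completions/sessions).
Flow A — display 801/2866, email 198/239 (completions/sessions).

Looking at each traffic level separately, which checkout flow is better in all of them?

Flow A

Display: Flow B 64/271 = 23.6%, Flow A 801/2866 = 27.9% → Flow A
Email: Flow B 1319/1755 = 75.2%, Flow A 198/239 = 82.8% → Flow A
Flow A has the higher rate in both groups.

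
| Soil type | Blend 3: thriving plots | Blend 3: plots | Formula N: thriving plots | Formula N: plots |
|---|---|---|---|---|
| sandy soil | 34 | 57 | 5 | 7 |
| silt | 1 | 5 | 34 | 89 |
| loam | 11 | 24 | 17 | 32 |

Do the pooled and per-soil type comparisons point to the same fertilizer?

Sandy soil: Blend 3 34/57 = 59.6%, Formula N 5/7 = 71.4% → Formula N
Silt: Blend 3 1/5 = 20.0%, Formula N 34/89 = 38.2% → Formula N
Loam: Blend 3 11/24 = 45.8%, Formula N 17/32 = 53.1% → Formula N
Overall: Blend 3 46/86 = 53.5%, Formula N 56/128 = 43.8% → Blend 3
Formula N wins each soil group but Blend 3 wins overall — the comparison reverses. Formula N's plots skew toward silt, which has a lower base rate.

No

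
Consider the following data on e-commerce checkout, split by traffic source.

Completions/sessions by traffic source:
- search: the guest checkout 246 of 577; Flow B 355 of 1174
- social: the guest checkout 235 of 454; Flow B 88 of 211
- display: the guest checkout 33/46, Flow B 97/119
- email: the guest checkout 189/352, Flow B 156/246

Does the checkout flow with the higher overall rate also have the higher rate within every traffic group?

Search: the guest checkout 246/577 = 42.6%, Flow B 355/1174 = 30.2% → the guest checkout
Social: the guest checkout 235/454 = 51.8%, Flow B 88/211 = 41.7% → the guest checkout
Display: the guest checkout 33/46 = 71.7%, Flow B 97/119 = 81.5% → Flow B
Email: the guest checkout 189/352 = 53.7%, Flow B 156/246 = 63.4% → Flow B
Overall: the guest checkout 703/1429 = 49.2%, Flow B 696/1750 = 39.8% → the guest checkout
Neither sweeps: the guest checkout wins 2 of 4 groups, Flow B wins 2. The guest checkout wins overall but not every group — no Simpson reversal.

No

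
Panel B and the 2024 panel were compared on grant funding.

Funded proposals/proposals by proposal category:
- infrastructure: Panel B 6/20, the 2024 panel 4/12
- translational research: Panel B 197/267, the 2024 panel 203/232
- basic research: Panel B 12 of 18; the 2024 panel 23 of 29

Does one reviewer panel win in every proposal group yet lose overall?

No

Infrastructure: Panel B 6/20 = 30.0%, the 2024 panel 4/12 = 33.3% → the 2024 panel
Translational research: Panel B 197/267 = 73.8%, the 2024 panel 203/232 = 87.5% → the 2024 panel
Basic research: Panel B 12/18 = 66.7%, the 2024 panel 23/29 = 79.3% → the 2024 panel
Overall: Panel B 215/305 = 70.5%, the 2024 panel 230/273 = 84.2% → the 2024 panel
The 2024 panel wins overall and in every proposal group — no reversal.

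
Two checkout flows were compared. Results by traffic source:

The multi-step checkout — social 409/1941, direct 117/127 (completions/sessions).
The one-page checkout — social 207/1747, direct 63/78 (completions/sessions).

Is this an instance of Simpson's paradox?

Social: the multi-step checkout 409/1941 = 21.1%, the one-page checkout 207/1747 = 11.8% → the multi-step checkout
Direct: the multi-step checkout 117/127 = 92.1%, the one-page checkout 63/78 = 80.8% → the multi-step checkout
Overall: the multi-step checkout 526/2068 = 25.4%, the one-page checkout 270/1825 = 14.8% → the multi-step checkout
The multi-step checkout wins overall and in every traffic group — no reversal.

No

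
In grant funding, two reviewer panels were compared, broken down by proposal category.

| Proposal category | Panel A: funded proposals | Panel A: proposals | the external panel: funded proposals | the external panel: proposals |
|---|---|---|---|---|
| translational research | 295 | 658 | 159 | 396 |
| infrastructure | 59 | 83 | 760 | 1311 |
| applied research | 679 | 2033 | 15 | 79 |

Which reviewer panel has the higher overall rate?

Translational research: Panel A 295/658 = 44.8%, the external panel 159/396 = 40.2% → Panel A
Infrastructure: Panel A 59/83 = 71.1%, the external panel 760/1311 = 58.0% → Panel A
Applied research: Panel A 679/2033 = 33.4%, the external panel 15/79 = 19.0% → Panel A
Overall: Panel A 1033/2774 = 37.2%, the external panel 934/1786 = 52.3% → the external panel
(Panel A wins every proposal group but the external panel wins overall — Panel A's proposals skew toward the low-rate applied research group.)

the external panel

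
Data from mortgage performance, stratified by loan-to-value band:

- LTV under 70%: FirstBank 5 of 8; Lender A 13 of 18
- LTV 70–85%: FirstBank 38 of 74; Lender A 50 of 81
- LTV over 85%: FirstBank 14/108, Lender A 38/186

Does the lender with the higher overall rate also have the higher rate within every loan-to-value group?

Yes

LTV under 70%: FirstBank 5/8 = 62.5%, Lender A 13/18 = 72.2% → Lender A
LTV 70–85%: FirstBank 38/74 = 51.4%, Lender A 50/81 = 61.7% → Lender A
LTV over 85%: FirstBank 14/108 = 13.0%, Lender A 38/186 = 20.4% → Lender A
Overall: FirstBank 57/190 = 30.0%, Lender A 101/285 = 35.4% → Lender A
Lender A wins overall and in every loan-to-value group — no reversal.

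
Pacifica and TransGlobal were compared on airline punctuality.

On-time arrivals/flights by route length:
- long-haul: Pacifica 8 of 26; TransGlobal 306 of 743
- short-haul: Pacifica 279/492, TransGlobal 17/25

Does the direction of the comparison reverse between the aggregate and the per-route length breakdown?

Yes

Long-haul: Pacifica 8/26 = 30.8%, TransGlobal 306/743 = 41.2% → TransGlobal
Short-haul: Pacifica 279/492 = 56.7%, TransGlobal 17/25 = 68.0% → TransGlobal
Overall: Pacifica 287/518 = 55.4%, TransGlobal 323/768 = 42.1% → Pacifica
TransGlobal wins each route group but Pacifica wins overall — the comparison reverses. TransGlobal's flights skew toward long-haul, which has a lower base rate.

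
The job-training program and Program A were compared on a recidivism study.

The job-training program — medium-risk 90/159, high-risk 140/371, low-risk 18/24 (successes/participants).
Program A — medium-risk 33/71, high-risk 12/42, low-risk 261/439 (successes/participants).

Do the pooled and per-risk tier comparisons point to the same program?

No

Medium-risk: the job-training program 90/159 = 56.6%, Program A 33/71 = 46.5% → the job-training program
High-risk: the job-training program 140/371 = 37.7%, Program A 12/42 = 28.6% → the job-training program
Low-risk: the job-training program 18/24 = 75.0%, Program A 261/439 = 59.5% → the job-training program
Overall: the job-training program 248/554 = 44.8%, Program A 306/552 = 55.4% → Program A
The job-training program wins each risk group but Program A wins overall — the comparison reverses. The job-training program's participants skew toward high-risk, which has a lower base rate.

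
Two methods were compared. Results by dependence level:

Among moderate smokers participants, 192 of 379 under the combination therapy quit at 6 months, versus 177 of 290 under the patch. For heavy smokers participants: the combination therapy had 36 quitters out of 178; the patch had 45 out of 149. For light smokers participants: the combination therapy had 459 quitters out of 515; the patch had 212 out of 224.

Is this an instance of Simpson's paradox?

Moderate smokers: the combination therapy 192/379 = 50.7%, the patch 177/290 = 61.0% → the patch
Heavy smokers: the combination therapy 36/178 = 20.2%, the patch 45/149 = 30.2% → the patch
Light smokers: the combination therapy 459/515 = 89.1%, the patch 212/224 = 94.6% → the patch
Overall: the combination therapy 687/1072 = 64.1%, the patch 434/663 = 65.5% → the patch
The patch wins overall and in every dependence group — no reversal.

No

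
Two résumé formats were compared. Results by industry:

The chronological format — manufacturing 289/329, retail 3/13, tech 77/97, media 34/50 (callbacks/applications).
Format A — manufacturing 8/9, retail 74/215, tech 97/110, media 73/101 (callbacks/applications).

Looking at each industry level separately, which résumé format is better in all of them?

Manufacturing: the chronological format 289/329 = 87.8%, Format A 8/9 = 88.9% → Format A
Retail: the chronological format 3/13 = 23.1%, Format A 74/215 = 34.4% → Format A
Tech: the chronological format 77/97 = 79.4%, Format A 97/110 = 88.2% → Format A
Media: the chronological format 34/50 = 68.0%, Format A 73/101 = 72.3% → Format A
Format A has the higher rate in all 4 groups.

Format A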